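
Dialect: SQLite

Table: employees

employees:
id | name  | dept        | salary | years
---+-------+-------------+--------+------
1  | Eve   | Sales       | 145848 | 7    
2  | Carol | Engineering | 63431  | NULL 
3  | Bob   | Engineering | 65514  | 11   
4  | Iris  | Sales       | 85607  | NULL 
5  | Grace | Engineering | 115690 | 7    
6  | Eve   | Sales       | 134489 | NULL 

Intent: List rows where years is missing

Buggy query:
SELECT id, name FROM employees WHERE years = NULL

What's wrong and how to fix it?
Bug: '= NULL' is always unknown in SQL three-valued logic, so no rows match

Fix: Use IS NULL to test for NULL

Corrected query:
SELECT id, name FROM employees WHERE years IS NULL

Result:
id | name 
---+------
2  | Carol
4  | Iris 
6  | Eve  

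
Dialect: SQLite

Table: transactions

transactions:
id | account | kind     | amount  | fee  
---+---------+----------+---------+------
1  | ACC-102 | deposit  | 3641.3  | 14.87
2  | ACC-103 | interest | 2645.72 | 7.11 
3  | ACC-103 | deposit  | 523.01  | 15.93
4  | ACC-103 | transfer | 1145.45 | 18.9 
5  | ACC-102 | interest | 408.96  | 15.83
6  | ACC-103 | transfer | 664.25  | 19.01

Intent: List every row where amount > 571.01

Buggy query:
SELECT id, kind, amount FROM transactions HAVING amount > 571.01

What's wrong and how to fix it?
Bug: This is a non-aggregate query (no GROUP BY, no aggregates), so in SQLite the HAVING clause is invalid here; a row-level condition belongs in WHERE

Fix: Use WHERE for row-level filtering

Corrected query:
SELECT id, kind, amount FROM transactions WHERE amount > 571.01

Result:
id | kind     | amount 
---+----------+--------
1  | deposit  | 3641.3 
2  | interest | 2645.72
4  | transfer | 1145.45
6  | transfer | 664.25 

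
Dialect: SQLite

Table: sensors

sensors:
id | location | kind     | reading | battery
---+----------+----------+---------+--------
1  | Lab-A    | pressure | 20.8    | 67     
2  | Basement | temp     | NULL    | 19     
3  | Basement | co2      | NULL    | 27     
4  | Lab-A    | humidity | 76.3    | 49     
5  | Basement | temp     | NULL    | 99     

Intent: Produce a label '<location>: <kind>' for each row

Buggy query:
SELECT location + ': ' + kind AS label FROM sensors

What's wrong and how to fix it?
Bug: SQLite uses || for string concatenation; + coerces text to numbers (yielding 0)

Fix: Replace + with || to concatenate text

Corrected query:
SELECT location || ': ' || kind AS label FROM sensors

Result:
label          
---------------
Lab-A: pressure
Basement: temp 
Basement: co2  
Lab-A: humidity
Basement: temp 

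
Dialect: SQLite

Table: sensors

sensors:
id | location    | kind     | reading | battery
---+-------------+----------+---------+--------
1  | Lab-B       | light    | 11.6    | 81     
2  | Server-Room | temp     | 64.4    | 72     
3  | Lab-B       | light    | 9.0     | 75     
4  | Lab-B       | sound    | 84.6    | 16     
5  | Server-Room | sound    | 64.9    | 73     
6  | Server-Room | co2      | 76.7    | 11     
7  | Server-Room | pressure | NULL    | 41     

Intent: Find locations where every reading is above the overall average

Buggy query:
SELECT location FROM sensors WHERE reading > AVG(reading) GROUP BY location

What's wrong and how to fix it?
Bug: AVG() is an aggregate; it can't sit directly in WHERE

Fix: Use a subquery for AVG and a HAVING MIN(...) filter so the condition holds for every row in the group

Corrected query:
SELECT location FROM sensors GROUP BY location HAVING MIN(reading) > (SELECT AVG(reading) FROM sensors)

Result:
location   
-----------
Server-Room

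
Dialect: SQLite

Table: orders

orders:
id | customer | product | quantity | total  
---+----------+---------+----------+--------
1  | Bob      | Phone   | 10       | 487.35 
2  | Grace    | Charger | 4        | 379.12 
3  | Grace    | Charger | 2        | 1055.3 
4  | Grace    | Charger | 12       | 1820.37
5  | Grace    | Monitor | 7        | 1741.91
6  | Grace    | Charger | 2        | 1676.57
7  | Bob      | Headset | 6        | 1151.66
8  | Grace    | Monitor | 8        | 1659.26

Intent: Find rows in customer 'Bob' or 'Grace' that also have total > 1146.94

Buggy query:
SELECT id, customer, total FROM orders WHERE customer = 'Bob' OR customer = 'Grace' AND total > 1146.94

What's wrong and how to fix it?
Bug: Without parentheses, AND is evaluated before OR, so the total filter only applies to the 'Grace' branch

Fix: Group the OR with parentheses (or use IN), then AND the threshold

Corrected query:
SELECT id, customer, total FROM orders WHERE (customer = 'Bob' OR customer = 'Grace') AND total > 1146.94

Result:
id | customer | total  
---+----------+--------
4  | Grace    | 1820.37
5  | Grace    | 1741.91
6  | Grace    | 1676.57
7  | Bob      | 1151.66
8  | Grace    | 1659.26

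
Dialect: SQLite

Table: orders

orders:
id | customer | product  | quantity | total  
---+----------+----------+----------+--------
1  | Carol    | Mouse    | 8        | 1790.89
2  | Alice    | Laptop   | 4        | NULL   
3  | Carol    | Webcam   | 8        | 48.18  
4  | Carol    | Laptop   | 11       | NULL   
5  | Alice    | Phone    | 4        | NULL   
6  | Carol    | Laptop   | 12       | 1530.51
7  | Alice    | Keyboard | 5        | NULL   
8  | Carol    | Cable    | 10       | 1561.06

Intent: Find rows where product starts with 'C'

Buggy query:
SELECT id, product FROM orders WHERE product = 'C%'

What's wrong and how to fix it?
Bug: Wildcards only work with LIKE; '=' treats '%' as a literal character

Fix: Replace '=' with LIKE so 'C%' is treated as a pattern

Corrected query:
SELECT id, product FROM orders WHERE product LIKE 'C%'

Result:
id | product
---+--------
8  | Cable  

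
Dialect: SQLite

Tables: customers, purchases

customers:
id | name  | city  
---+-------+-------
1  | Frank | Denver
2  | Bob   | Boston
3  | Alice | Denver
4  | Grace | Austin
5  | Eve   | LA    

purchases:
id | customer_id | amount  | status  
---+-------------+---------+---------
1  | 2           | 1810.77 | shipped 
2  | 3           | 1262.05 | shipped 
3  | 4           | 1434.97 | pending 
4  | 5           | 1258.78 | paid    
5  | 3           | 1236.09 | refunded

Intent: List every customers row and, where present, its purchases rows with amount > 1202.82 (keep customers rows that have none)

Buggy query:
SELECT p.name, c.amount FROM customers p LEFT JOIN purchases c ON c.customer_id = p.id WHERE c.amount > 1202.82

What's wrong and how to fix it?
Bug: Filtering c.amount in WHERE discards the NULL rows produced by LEFT JOIN, turning it into an inner join

Fix: Move the right-table condition into the ON clause so unmatched parents are kept

Corrected query:
SELECT p.name, c.amount FROM customers p LEFT JOIN purchases c ON c.customer_id = p.id AND c.amount > 1202.82

Result:
name  | amount 
------+--------
Frank | NULL   
Bob   | 1810.77
Alice | 1236.09
Alice | 1262.05
Grace | 1434.97
Eve   | 1258.78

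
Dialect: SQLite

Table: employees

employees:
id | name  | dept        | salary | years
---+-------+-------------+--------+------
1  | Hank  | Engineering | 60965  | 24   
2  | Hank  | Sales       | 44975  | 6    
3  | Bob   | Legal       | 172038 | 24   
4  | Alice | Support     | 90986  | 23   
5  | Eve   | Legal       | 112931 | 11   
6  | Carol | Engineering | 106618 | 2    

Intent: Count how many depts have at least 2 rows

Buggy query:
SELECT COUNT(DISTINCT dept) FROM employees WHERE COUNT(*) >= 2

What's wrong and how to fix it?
Bug: COUNT(*) cannot appear in WHERE; the per-group count doesn't exist yet

Fix: Use a subquery that GROUPs and filters with HAVING, then count its rows

Corrected query:
SELECT COUNT(*) FROM (SELECT dept FROM employees GROUP BY dept HAVING COUNT(*) >= 2)

Result:
COUNT(*)
--------
2       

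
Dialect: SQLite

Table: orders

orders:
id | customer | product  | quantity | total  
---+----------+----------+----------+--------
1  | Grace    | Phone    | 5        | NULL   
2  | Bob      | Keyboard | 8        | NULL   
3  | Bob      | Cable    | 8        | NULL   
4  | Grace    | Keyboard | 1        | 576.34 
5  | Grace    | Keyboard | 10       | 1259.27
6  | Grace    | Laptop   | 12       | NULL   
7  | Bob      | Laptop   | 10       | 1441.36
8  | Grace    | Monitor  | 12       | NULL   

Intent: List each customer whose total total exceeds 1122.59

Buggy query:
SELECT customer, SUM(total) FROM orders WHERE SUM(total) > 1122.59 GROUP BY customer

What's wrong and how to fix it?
Bug: Aggregate functions cannot appear in a WHERE clause

Fix: Move the aggregate condition to a HAVING clause

Corrected query:
SELECT customer, SUM(total) FROM orders GROUP BY customer HAVING SUM(total) > 1122.59

Result:
customer | SUM(total)
---------+-----------
Bob      | 1441.36   
Grace    | 1835.61   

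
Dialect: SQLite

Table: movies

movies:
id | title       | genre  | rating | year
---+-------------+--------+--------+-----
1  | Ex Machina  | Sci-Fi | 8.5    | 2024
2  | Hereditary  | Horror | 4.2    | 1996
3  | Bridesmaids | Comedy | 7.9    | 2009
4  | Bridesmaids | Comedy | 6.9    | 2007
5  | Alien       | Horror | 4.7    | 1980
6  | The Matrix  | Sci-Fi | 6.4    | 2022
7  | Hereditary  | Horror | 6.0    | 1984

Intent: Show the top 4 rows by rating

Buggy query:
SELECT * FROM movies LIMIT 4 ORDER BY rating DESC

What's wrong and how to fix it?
Bug: ORDER BY cannot follow LIMIT; LIMIT is the final clause

Fix: Sort with ORDER BY, then apply LIMIT

Corrected query:
SELECT * FROM movies ORDER BY rating DESC LIMIT 4

Result:
id | title       | genre  | rating | year
---+-------------+--------+--------+-----
1  | Ex Machina  | Sci-Fi | 8.5    | 2024
3  | Bridesmaids | Comedy | 7.9    | 2009
4  | Bridesmaids | Comedy | 6.9    | 2007
6  | The Matrix  | Sci-Fi | 6.4    | 2022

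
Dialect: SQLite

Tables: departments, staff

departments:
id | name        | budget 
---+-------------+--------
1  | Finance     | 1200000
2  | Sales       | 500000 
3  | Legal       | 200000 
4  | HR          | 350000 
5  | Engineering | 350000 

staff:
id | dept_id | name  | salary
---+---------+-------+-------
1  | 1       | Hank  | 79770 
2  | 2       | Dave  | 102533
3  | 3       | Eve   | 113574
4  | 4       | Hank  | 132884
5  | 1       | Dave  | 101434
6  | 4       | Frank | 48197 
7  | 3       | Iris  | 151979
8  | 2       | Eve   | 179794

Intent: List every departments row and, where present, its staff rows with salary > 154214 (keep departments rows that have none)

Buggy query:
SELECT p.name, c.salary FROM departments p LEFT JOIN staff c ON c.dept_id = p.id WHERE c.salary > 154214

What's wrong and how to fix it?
Bug: Filtering c.salary in WHERE discards the NULL rows produced by LEFT JOIN, turning it into an inner join

Fix: Move the right-table condition into the ON clause so unmatched parents are kept

Corrected query:
SELECT p.name, c.salary FROM departments p LEFT JOIN staff c ON c.dept_id = p.id AND c.salary > 154214

Result:
name        | salary
------------+-------
Finance     | NULL  
Sales       | 179794
Legal       | NULL  
HR          | NULL  
Engineering | NULL  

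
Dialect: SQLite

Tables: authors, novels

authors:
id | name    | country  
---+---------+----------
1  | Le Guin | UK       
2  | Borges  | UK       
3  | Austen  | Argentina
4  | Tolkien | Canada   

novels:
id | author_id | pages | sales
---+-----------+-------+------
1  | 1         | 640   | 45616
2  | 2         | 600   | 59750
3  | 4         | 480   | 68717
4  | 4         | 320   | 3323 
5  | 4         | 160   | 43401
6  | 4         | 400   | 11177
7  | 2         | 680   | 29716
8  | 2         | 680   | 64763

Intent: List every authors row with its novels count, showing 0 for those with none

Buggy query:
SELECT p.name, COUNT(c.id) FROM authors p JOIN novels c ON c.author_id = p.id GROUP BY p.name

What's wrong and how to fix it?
Bug: An inner join excludes parents with zero children

Fix: Switch to LEFT JOIN to retain unmatched parent rows

Corrected query:
SELECT p.name, COUNT(c.id) FROM authors p LEFT JOIN novels c ON c.author_id = p.id GROUP BY p.name

Result:
name    | COUNT(c.id)
--------+------------
Austen  | 0          
Borges  | 3          
Le Guin | 1          
Tolkien | 4          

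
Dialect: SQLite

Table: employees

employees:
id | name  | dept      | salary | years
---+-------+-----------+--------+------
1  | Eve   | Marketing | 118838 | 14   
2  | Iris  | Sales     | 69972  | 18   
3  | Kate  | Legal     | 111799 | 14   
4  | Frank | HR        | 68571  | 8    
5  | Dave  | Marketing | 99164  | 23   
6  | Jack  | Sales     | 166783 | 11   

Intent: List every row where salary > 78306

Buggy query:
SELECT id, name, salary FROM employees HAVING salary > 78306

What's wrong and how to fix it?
Bug: This is a non-aggregate query (no GROUP BY, no aggregates), so in SQLite the HAVING clause is invalid here; a row-level condition belongs in WHERE

Fix: Use WHERE for row-level filtering

Corrected query:
SELECT id, name, salary FROM employees WHERE salary > 78306

Result:
id | name | salary
---+------+-------
1  | Eve  | 118838
3  | Kate | 111799
5  | Dave | 99164 
6  | Jack | 166783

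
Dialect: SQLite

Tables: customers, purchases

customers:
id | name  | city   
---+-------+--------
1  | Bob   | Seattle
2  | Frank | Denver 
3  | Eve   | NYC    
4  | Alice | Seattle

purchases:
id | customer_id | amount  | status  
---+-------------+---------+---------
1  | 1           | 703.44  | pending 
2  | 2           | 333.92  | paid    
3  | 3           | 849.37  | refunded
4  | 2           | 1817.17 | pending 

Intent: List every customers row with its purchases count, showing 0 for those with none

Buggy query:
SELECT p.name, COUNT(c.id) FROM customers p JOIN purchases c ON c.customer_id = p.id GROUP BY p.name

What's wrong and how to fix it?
Bug: An inner join excludes parents with zero children

Fix: Use LEFT JOIN so parents without children still appear (COUNT(c.id) gives 0)

Corrected query:
SELECT p.name, COUNT(c.id) FROM customers p LEFT JOIN purchases c ON c.customer_id = p.id GROUP BY p.name

Result:
name  | COUNT(c.id)
------+------------
Alice | 0          
Bob   | 1          
Eve   | 1          
Frank | 2          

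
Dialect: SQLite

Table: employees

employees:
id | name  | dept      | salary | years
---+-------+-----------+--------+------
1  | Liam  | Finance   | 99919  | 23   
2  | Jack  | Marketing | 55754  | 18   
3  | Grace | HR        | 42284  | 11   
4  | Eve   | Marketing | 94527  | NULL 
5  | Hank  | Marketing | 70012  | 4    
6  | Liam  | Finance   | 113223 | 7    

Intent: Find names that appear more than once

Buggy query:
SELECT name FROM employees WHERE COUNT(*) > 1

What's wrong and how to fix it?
Bug: COUNT(*) is an aggregate and cannot be used in WHERE

Fix: GROUP BY name, then filter groups with HAVING COUNT(*) > 1

Corrected query:
SELECT name FROM employees GROUP BY name HAVING COUNT(*) > 1

Result:
name
----
Liam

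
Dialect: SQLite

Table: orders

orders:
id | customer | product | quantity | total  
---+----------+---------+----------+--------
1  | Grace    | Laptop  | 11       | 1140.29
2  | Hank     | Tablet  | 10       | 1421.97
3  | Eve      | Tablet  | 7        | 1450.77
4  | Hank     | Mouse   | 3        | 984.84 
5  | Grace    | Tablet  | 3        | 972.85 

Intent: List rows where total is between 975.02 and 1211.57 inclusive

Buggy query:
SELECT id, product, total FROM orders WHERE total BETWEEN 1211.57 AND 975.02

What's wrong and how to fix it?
Bug: BETWEEN expects the lower bound first; with 1211.57 AND 975.02 the range is empty

Fix: Swap the bounds so the smaller value comes first

Corrected query:
SELECT id, product, total FROM orders WHERE total BETWEEN 975.02 AND 1211.57

Result:
id | product | total  
---+---------+--------
1  | Laptop  | 1140.29
4  | Mouse   | 984.84 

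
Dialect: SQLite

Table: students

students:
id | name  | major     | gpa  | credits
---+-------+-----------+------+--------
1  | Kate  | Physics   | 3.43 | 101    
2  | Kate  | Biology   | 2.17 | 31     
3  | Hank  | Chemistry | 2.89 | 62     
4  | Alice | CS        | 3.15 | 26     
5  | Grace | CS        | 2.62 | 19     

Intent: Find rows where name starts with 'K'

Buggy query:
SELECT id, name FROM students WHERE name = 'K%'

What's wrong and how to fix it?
Bug: Wildcards only work with LIKE; '=' treats '%' as a literal character

Fix: Replace '=' with LIKE so 'K%' is treated as a pattern

Corrected query:
SELECT id, name FROM students WHERE name LIKE 'K%'

Result:
id | name
---+-----
1  | Kate
2  | Kate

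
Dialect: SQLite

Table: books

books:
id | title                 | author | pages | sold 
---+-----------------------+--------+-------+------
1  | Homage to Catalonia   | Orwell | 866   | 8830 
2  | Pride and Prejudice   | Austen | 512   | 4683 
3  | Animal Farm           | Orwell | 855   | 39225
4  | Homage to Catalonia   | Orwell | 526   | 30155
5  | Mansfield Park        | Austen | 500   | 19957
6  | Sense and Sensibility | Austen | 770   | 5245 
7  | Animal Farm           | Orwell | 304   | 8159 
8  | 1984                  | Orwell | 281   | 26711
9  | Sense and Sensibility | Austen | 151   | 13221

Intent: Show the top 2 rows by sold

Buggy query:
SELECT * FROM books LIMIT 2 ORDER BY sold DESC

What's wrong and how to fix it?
Bug: LIMIT must come after ORDER BY

Fix: Swap the clauses: ORDER BY first, then LIMIT

Corrected query:
SELECT * FROM books ORDER BY sold DESC LIMIT 2

Result:
id | title               | author | pages | sold 
---+---------------------+--------+-------+------
3  | Animal Farm         | Orwell | 855   | 39225
4  | Homage to Catalonia | Orwell | 526   | 30155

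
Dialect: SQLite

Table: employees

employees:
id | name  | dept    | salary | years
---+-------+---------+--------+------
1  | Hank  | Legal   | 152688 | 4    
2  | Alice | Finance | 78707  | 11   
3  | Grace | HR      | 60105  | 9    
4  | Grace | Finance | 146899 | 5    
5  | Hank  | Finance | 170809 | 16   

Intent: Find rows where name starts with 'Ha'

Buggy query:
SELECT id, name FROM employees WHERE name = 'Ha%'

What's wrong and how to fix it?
Bug: '=' compares the literal string including the % character; pattern matching needs LIKE

Fix: Replace '=' with LIKE so 'Ha%' is treated as a pattern

Corrected query:
SELECT id, name FROM employees WHERE name LIKE 'Ha%'

Result:
id | name
---+-----
1  | Hank
5  | Hank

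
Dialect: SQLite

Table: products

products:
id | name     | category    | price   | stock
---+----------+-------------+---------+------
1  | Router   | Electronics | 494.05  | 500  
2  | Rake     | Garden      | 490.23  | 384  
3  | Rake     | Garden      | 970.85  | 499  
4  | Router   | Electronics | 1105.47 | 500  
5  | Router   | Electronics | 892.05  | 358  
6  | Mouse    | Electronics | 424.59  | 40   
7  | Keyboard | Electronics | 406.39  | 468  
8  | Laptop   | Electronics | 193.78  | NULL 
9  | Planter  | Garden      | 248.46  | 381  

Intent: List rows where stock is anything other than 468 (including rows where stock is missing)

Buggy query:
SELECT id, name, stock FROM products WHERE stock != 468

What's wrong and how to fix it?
Bug: Inequality against NULL is unknown, not true; rows with NULL are dropped

Fix: Add an explicit OR stock IS NULL to include the missing-value rows

Corrected query:
SELECT id, name, stock FROM products WHERE stock != 468 OR stock IS NULL

Result:
id | name    | stock
---+---------+------
1  | Router  | 500  
2  | Rake    | 384  
3  | Rake    | 499  
4  | Router  | 500  
5  | Router  | 358  
6  | Mouse   | 40   
8  | Laptop  | NULL 
9  | Planter | 381  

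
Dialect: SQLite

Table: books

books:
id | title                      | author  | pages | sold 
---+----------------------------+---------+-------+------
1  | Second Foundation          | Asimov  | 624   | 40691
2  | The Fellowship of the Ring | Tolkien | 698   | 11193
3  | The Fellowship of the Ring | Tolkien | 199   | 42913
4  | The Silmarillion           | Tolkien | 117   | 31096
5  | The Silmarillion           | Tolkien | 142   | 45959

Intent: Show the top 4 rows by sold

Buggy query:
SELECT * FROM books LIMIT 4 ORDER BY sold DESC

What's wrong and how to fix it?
Bug: ORDER BY cannot follow LIMIT; LIMIT is the final clause

Fix: Swap the clauses: ORDER BY first, then LIMIT

Corrected query:
SELECT * FROM books ORDER BY sold DESC LIMIT 4

Result:
id | title                      | author  | pages | sold 
---+----------------------------+---------+-------+------
5  | The Silmarillion           | Tolkien | 142   | 45959
3  | The Fellowship of the Ring | Tolkien | 199   | 42913
1  | Second Foundation          | Asimov  | 624   | 40691
4  | The Silmarillion           | Tolkien | 117   | 31096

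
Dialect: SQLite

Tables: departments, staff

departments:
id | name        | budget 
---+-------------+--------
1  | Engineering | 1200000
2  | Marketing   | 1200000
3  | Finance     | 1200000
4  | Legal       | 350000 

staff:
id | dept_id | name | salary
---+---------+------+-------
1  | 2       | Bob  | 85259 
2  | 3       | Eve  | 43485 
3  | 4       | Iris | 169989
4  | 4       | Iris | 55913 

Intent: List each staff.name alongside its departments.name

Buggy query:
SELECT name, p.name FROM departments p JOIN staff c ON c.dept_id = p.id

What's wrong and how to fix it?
Bug: 'name' exists in both joined tables, so the database can't tell which one is meant

Fix: Prefix ambiguous columns with the table alias

Corrected query:
SELECT c.name, p.name FROM departments p JOIN staff c ON c.dept_id = p.id

Result:
name | name     
-----+----------
Bob  | Marketing
Eve  | Finance  
Iris | Legal    
Iris | Legal    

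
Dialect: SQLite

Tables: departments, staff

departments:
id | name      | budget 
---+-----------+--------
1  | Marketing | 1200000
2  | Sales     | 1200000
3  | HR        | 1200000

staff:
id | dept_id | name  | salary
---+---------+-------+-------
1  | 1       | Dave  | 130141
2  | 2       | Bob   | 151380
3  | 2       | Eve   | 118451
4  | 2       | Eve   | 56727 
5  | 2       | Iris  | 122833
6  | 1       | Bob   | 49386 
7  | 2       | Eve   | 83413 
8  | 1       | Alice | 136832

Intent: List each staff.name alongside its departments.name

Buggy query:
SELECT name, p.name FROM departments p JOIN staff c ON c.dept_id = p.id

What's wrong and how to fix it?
Bug: Both tables have a 'name' column; the unqualified reference is ambiguous

Fix: Qualify the column with its table alias (c.name)

Corrected query:
SELECT c.name, p.name FROM departments p JOIN staff c ON c.dept_id = p.id

Result:
name  | name     
------+----------
Dave  | Marketing
Bob   | Sales    
Eve   | Sales    
Eve   | Sales    
Iris  | Sales    
Bob   | Marketing
Eve   | Sales    
Alice | Marketing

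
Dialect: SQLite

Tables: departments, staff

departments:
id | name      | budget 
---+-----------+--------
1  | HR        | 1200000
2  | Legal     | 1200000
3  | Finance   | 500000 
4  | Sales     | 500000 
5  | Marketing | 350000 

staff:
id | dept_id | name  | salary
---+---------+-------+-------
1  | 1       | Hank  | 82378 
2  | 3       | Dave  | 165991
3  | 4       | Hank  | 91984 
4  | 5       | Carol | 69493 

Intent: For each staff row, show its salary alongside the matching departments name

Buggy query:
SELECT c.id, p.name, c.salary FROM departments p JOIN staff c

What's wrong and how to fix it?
Bug: Missing join condition: each staff row is matched to all departments rows instead of just its own

Fix: Add ON c.dept_id = p.id to the JOIN

Corrected query:
SELECT c.id, p.name, c.salary FROM departments p JOIN staff c ON c.dept_id = p.id

Result:
id | name      | salary
---+-----------+-------
1  | HR        | 82378 
2  | Finance   | 165991
3  | Sales     | 91984 
4  | Marketing | 69493 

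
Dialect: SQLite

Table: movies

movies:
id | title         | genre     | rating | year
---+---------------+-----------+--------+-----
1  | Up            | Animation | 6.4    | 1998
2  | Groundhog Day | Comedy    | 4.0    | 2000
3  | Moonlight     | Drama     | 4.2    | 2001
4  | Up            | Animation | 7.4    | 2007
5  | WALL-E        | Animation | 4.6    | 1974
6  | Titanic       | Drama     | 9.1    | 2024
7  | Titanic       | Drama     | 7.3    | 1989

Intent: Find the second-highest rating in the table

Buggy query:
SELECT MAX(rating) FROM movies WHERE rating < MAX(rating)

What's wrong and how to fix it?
Bug: The inner MAX is an aggregate inside WHERE, which is not allowed

Fix: Put the inner MAX in a scalar subquery

Corrected query:
SELECT MAX(rating) FROM movies WHERE rating < (SELECT MAX(rating) FROM movies)

Result:
MAX(rating)
-----------
7.4        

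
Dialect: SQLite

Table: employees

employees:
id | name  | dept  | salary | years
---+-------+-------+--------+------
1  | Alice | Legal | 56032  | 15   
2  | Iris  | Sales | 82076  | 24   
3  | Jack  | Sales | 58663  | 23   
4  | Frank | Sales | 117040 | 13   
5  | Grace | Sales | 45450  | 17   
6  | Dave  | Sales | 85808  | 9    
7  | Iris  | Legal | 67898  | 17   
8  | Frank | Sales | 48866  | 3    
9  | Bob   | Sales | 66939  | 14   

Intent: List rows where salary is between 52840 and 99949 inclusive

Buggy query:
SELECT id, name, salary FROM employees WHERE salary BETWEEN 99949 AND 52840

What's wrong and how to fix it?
Bug: The bounds are reversed; BETWEEN a AND b requires a <= b to match anything

Fix: Write BETWEEN 52840 AND 99949

Corrected query:
SELECT id, name, salary FROM employees WHERE salary BETWEEN 52840 AND 99949

Result:
id | name  | salary
---+-------+-------
1  | Alice | 56032 
2  | Iris  | 82076 
3  | Jack  | 58663 
6  | Dave  | 85808 
7  | Iris  | 67898 
9  | Bob   | 66939 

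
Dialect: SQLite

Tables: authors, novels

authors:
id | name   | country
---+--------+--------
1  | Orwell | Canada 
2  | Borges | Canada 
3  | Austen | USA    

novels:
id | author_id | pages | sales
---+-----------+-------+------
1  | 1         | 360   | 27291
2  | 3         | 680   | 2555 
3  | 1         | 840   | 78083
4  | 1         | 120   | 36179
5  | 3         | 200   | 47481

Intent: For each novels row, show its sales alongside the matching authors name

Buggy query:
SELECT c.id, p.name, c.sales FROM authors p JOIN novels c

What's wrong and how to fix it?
Bug: Missing join condition: each novels row is matched to all authors rows instead of just its own

Fix: Specify the join condition linking the foreign key to the parent id

Corrected query:
SELECT c.id, p.name, c.sales FROM authors p JOIN novels c ON c.author_id = p.id

Result:
id | name   | sales
---+--------+------
1  | Orwell | 27291
2  | Austen | 2555 
3  | Orwell | 78083
4  | Orwell | 36179
5  | Austen | 47481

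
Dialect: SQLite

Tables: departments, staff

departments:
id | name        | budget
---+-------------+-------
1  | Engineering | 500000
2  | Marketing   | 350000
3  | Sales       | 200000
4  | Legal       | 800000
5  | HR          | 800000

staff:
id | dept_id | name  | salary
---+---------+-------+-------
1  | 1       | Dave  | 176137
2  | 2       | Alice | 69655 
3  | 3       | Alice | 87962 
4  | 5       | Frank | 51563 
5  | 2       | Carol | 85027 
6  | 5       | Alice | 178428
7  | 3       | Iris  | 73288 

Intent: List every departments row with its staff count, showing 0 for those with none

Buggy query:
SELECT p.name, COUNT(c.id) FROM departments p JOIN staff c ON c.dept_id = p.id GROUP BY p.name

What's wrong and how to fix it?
Bug: An inner join excludes parents with zero children

Fix: Use LEFT JOIN so parents without children still appear (COUNT(c.id) gives 0)

Corrected query:
SELECT p.name, COUNT(c.id) FROM departments p LEFT JOIN staff c ON c.dept_id = p.id GROUP BY p.name

Result:
name        | COUNT(c.id)
------------+------------
Engineering | 1          
HR          | 2          
Legal       | 0          
Marketing   | 2          
Sales       | 2          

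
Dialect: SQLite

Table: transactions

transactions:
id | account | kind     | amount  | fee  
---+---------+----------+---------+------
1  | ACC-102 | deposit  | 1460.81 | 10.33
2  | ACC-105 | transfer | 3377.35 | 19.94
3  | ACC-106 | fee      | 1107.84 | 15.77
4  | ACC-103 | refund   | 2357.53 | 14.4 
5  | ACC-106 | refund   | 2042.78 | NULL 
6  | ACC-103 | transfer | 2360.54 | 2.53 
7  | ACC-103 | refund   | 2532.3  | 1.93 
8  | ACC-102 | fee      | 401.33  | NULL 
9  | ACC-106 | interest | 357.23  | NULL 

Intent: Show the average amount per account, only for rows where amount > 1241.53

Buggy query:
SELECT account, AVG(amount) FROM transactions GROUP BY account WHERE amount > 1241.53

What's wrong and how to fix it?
Bug: Row-level WHERE must come before GROUP BY in the clause order

Fix: Place WHERE between FROM and GROUP BY

Corrected query:
SELECT account, AVG(amount) FROM transactions WHERE amount > 1241.53 GROUP BY account

Result:
account | AVG(amount)
--------+------------
ACC-102 | 1460.81    
ACC-103 | 2416.79    
ACC-105 | 3377.35    
ACC-106 | 2042.78    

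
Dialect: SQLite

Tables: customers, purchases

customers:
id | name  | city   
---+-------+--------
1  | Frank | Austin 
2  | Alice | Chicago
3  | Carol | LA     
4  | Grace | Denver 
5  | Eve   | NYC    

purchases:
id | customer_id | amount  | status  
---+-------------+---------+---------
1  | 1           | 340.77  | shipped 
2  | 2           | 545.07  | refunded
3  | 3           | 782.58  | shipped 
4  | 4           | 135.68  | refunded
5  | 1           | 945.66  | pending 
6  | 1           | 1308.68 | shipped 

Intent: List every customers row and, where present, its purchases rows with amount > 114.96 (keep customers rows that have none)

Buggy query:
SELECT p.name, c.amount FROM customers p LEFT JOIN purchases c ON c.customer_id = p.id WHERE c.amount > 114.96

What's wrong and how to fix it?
Bug: A WHERE condition on the right-hand table after LEFT JOIN drops unmatched parents

Fix: Move the right-table condition into the ON clause so unmatched parents are kept

Corrected query:
SELECT p.name, c.amount FROM customers p LEFT JOIN purchases c ON c.customer_id = p.id AND c.amount > 114.96

Result:
name  | amount 
------+--------
Frank | 340.77 
Frank | 945.66 
Frank | 1308.68
Alice | 545.07 
Carol | 782.58 
Grace | 135.68 
Eve   | NULL   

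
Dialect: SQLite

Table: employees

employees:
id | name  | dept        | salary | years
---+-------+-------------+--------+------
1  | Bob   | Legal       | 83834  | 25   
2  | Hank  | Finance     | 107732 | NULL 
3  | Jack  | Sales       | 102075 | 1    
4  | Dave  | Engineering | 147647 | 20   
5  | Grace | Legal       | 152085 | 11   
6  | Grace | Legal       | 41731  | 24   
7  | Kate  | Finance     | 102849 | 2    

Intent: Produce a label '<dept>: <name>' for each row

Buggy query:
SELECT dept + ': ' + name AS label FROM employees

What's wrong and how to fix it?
Bug: '+' is numeric addition; on text columns SQLite converts them to 0 instead of concatenating

Fix: Use the || operator for string concatenation

Corrected query:
SELECT dept || ': ' || name AS label FROM employees

Result:
label            
-----------------
Legal: Bob       
Finance: Hank    
Sales: Jack      
Engineering: Dave
Legal: Grace     
Legal: Grace     
Finance: Kate    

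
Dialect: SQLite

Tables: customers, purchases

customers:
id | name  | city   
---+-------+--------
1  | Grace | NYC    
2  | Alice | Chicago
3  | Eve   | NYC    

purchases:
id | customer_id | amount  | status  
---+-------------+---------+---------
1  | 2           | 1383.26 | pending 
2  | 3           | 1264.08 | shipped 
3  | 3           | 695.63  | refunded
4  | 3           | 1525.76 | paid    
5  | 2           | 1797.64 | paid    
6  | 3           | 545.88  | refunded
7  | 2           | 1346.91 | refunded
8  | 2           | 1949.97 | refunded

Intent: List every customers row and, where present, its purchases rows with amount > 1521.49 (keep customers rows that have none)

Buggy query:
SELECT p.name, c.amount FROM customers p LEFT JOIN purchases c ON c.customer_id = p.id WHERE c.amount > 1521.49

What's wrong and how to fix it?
Bug: Filtering c.amount in WHERE discards the NULL rows produced by LEFT JOIN, turning it into an inner join

Fix: Move the right-table condition into the ON clause so unmatched parents are kept

Corrected query:
SELECT p.name, c.amount FROM customers p LEFT JOIN purchases c ON c.customer_id = p.id AND c.amount > 1521.49

Result:
name  | amount 
------+--------
Grace | NULL   
Alice | 1797.64
Alice | 1949.97
Eve   | 1525.76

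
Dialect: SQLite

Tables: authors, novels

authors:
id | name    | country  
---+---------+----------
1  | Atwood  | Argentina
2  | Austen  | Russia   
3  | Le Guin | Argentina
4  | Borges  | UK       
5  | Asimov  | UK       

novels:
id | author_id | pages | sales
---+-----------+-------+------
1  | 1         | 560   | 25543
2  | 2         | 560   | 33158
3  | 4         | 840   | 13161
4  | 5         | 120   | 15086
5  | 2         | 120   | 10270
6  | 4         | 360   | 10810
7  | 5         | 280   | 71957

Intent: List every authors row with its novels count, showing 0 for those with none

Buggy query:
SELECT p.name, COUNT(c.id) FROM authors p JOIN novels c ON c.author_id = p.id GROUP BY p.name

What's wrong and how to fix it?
Bug: An inner join excludes parents with zero children

Fix: Use LEFT JOIN so parents without children still appear (COUNT(c.id) gives 0)

Corrected query:
SELECT p.name, COUNT(c.id) FROM authors p LEFT JOIN novels c ON c.author_id = p.id GROUP BY p.name

Result:
name    | COUNT(c.id)
--------+------------
Asimov  | 2          
Atwood  | 1          
Austen  | 2          
Borges  | 2          
Le Guin | 0          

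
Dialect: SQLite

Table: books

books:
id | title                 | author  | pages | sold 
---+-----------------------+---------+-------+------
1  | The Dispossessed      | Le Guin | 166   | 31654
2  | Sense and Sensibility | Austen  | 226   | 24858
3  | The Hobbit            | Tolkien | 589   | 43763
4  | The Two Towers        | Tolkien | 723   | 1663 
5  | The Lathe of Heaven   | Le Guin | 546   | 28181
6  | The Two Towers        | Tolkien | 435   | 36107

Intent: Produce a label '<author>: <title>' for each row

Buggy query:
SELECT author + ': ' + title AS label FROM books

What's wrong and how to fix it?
Bug: '+' is numeric addition; on text columns SQLite converts them to 0 instead of concatenating

Fix: Replace + with || to concatenate text

Corrected query:
SELECT author || ': ' || title AS label FROM books

Result:
label                        
-----------------------------
Le Guin: The Dispossessed    
Austen: Sense and Sensibility
Tolkien: The Hobbit          
Tolkien: The Two Towers      
Le Guin: The Lathe of Heaven 
Tolkien: The Two Towers      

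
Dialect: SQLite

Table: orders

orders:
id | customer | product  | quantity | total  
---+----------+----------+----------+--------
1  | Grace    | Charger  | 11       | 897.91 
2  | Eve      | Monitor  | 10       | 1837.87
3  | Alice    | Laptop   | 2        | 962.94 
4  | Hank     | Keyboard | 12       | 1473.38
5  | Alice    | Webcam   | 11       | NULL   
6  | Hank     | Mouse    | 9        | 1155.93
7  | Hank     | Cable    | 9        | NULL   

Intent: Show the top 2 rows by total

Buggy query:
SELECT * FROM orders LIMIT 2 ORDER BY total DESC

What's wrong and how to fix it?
Bug: ORDER BY cannot follow LIMIT; LIMIT is the final clause

Fix: Sort with ORDER BY, then apply LIMIT

Corrected query:
SELECT * FROM orders ORDER BY total DESC LIMIT 2

Result:
id | customer | product  | quantity | total  
---+----------+----------+----------+--------
2  | Eve      | Monitor  | 10       | 1837.87
4  | Hank     | Keyboard | 12       | 1473.38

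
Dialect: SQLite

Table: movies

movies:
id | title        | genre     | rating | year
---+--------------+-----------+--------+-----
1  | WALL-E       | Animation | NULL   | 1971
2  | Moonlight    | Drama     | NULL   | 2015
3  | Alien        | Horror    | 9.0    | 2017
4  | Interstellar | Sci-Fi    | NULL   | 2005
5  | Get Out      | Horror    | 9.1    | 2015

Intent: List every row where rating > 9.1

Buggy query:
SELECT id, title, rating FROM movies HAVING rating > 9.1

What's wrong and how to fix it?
Bug: HAVING filters the output of aggregation, but this query has no GROUP BY and no aggregate functions, so SQLite rejects it (HAVING clause on a non-aggregate query); the condition here is per row

Fix: Replace HAVING with WHERE since the condition applies to individual rows

Corrected query:
SELECT id, title, rating FROM movies WHERE rating > 9.1

Result:
(no rows)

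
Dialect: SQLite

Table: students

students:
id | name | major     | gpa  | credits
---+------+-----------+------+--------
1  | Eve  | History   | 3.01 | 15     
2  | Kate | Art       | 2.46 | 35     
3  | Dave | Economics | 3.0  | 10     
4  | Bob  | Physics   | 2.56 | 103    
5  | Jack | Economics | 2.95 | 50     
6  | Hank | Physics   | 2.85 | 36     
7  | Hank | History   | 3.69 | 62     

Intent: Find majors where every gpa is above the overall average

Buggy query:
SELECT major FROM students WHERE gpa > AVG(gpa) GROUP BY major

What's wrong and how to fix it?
Bug: WHERE evaluates per row before aggregation, so AVG() is unavailable

Fix: Compute the overall average in a scalar subquery and compare each group's MIN against it in HAVING

Corrected query:
SELECT major FROM students GROUP BY major HAVING MIN(gpa) > (SELECT AVG(gpa) FROM students)

Result:
major    
---------
Economics
History  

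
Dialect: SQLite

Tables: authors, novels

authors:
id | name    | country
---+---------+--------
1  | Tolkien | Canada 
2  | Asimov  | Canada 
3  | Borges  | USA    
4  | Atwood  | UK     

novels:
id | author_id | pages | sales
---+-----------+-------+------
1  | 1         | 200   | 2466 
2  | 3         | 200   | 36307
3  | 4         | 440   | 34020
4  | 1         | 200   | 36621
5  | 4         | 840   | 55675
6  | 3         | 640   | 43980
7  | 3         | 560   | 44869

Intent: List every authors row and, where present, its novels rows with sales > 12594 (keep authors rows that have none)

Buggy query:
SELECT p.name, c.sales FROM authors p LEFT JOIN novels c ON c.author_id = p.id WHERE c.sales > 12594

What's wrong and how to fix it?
Bug: Filtering c.sales in WHERE discards the NULL rows produced by LEFT JOIN, turning it into an inner join

Fix: Put 'c.sales > 12594' in the JOIN's ON clause instead of WHERE

Corrected query:
SELECT p.name, c.sales FROM authors p LEFT JOIN novels c ON c.author_id = p.id AND c.sales > 12594

Result:
name    | sales
--------+------
Tolkien | 36621
Asimov  | NULL 
Borges  | 36307
Borges  | 43980
Borges  | 44869
Atwood  | 34020
Atwood  | 55675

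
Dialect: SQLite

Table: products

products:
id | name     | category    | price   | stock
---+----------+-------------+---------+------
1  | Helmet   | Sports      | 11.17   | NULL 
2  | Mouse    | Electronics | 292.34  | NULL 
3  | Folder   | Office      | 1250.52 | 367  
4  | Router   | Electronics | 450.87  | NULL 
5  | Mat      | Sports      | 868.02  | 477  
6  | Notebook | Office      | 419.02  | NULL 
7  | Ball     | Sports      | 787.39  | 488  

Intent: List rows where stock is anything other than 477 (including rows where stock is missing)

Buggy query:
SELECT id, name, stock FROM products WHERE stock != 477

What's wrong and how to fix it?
Bug: Inequality against NULL is unknown, not true; rows with NULL are dropped

Fix: Handle NULL separately with IS NULL alongside the inequality

Corrected query:
SELECT id, name, stock FROM products WHERE stock != 477 OR stock IS NULL

Result:
id | name     | stock
---+----------+------
1  | Helmet   | NULL 
2  | Mouse    | NULL 
3  | Folder   | 367  
4  | Router   | NULL 
6  | Notebook | NULL 
7  | Ball     | 488  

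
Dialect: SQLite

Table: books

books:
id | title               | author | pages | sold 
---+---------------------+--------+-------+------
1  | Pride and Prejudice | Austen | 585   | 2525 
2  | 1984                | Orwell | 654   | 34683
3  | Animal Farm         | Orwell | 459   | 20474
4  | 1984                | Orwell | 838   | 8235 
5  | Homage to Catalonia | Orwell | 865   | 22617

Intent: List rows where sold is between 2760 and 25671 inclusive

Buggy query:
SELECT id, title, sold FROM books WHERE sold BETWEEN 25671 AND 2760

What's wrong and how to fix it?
Bug: BETWEEN expects the lower bound first; with 25671 AND 2760 the range is empty

Fix: Swap the bounds so the smaller value comes first

Corrected query:
SELECT id, title, sold FROM books WHERE sold BETWEEN 2760 AND 25671

Result:
id | title               | sold 
---+---------------------+------
3  | Animal Farm         | 20474
4  | 1984                | 8235 
5  | Homage to Catalonia | 22617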